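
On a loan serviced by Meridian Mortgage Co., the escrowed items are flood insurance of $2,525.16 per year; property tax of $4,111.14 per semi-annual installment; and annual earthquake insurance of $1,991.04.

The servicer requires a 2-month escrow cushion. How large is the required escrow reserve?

Flood insurance: $2,525.16
Property tax: $4,111.14 × 2 = $8,222.28
Earthquake insurance: $1,991.04
Annual escrow total = $12,738.48
Per month = $12,738.48 ÷ 12 = $1,061.54
Cushion = 2 × $1,061.54 = $2,123.08

$2,123.08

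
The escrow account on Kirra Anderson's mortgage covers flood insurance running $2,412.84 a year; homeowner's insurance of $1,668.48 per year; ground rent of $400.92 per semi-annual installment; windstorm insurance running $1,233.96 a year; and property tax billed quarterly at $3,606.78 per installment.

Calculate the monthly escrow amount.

$1,712.02

Flood insurance: $2,412.84
Homeowner's insurance: $1,668.48
Ground rent: $400.92 × 2 = $801.84
Windstorm insurance: $1,233.96
Property tax: $3,606.78 × 4 = $14,427.12
Total annual escrow = $20,544.24
Base monthly escrow = $20,544.24 ÷ 12 = $1,712.02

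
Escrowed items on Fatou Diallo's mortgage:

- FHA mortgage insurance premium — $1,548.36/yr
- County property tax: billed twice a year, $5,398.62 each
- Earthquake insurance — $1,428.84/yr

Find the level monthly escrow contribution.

$1,147.87

FHA mortgage insurance premium = $1,548.36/yr
County property tax = $5,398.62 × 2 = $10,797.24/yr
Earthquake insurance = $1,428.84/yr
Yearly total = $1,548.36 + $10,797.24 + $1,428.84 = $13,774.44
Monthly escrow = $13,774.44 / 12 = $1,147.87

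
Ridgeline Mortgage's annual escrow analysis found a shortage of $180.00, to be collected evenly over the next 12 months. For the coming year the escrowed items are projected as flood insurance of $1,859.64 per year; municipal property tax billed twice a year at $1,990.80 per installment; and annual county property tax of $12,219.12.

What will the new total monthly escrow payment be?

Flood insurance — $1,859.64 annually
Municipal property tax — $1,990.80 × 2 = $3,981.60 annually
County property tax — $12,219.12 annually
Total per year = $18,060.36
Monthly escrow = $18,060.36 / 12 = $1,505.03
Shortage per month = $180.00 ÷ 12 = $15.00
Adjusted monthly = $1,505.03 + $15.00 = $1,520.03

$1,520.03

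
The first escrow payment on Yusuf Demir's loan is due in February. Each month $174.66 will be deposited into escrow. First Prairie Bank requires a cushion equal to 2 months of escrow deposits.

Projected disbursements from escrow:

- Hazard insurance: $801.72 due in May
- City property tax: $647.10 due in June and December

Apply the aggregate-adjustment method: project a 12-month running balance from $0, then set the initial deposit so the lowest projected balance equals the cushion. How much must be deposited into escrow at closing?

Cushion = 2 × $174.66 = $349.32
Trial balance (start $0, +$174.66 each month, − disbursements):
  Feb: +$174.66 → $174.66
  Mar: +$174.66 → $349.32
  Apr: +$174.66 → $523.98
  May: +$174.66 − $801.72 → -$103.08
  Jun: +$174.66 − $647.10 → -$575.52
  Jul: +$174.66 → -$400.86
  Aug: +$174.66 → -$226.20
  Sep: +$174.66 → -$51.54
  Oct: +$174.66 → $123.12
  Nov: +$174.66 → $297.78
  Dec: +$174.66 − $647.10 → -$174.66
  Jan: +$174.66 → $0.00
Lowest trial balance = -$575.52 (Jun)
Initial deposit = cushion − low point = $349.32 − (-$575.52) = $924.84

$924.84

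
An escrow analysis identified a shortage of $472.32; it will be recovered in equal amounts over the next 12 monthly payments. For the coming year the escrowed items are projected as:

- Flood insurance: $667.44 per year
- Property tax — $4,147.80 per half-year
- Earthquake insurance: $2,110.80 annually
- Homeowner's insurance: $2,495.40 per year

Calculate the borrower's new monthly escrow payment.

$1,170.13

Flood insurance — $667.44 per year
Property tax — $4,147.80 × 2 = $8,295.60 per year
Earthquake insurance — $2,110.80 per year
Homeowner's insurance — $2,495.40 per year
Total annual escrow = $667.44 + $8,295.60 + $2,110.80 + $2,495.40 = $13,569.24
Monthly = $13,569.24 / 12 = $1,130.77
Shortage per month = $472.32 / 12 = $39.36
New monthly escrow = $1,130.77 + $39.36 = $1,170.13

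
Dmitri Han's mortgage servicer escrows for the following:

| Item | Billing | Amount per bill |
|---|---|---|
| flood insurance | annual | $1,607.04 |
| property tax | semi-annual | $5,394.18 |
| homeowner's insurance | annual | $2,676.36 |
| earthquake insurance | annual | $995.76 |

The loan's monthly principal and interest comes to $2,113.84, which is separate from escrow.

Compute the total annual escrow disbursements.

Flood insurance — $1,607.04 annually
Property tax — $5,394.18 × 2 = $10,788.36 annually
Homeowner's insurance — $2,676.36 annually
Earthquake insurance — $995.76 annually
Yearly total = $1,607.04 + $10,788.36 + $2,676.36 + $995.76 = $16,067.52

$16,067.52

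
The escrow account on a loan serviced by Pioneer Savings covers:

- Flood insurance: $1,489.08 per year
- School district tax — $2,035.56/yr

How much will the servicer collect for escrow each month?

Flood insurance — $1,489.08 per year
School district tax — $2,035.56 per year
Yearly total = $1,489.08 + $2,035.56 = $3,524.64
Monthly escrow = $3,524.64 / 12 = $293.72

$293.72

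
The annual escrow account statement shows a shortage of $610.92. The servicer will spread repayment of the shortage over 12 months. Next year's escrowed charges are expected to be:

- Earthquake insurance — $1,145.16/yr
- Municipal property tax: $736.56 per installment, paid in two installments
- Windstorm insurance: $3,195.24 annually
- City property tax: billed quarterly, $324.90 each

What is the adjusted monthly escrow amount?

Earthquake insurance — $1,145.16 annually
Municipal property tax — $736.56 × 2 = $1,473.12 annually
Windstorm insurance — $3,195.24 annually
City property tax — $324.90 × 4 = $1,299.60 annually
Total annual escrow = $1,145.16 + $1,473.12 + $3,195.24 + $1,299.60 = $7,113.12
Per month = $7,113.12 / 12 = $592.76
Monthly shortage recovery: $610.92 ÷ 12 = $50.91
New monthly escrow = $592.76 + $50.91 = $643.67

$643.67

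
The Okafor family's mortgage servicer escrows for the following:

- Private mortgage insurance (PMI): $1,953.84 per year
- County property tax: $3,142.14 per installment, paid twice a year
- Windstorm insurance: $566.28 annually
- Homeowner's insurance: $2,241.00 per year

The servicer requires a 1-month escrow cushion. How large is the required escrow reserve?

Private mortgage insurance (PMI): $1,953.84 annually
County property tax: $3,142.14 × 2 = $6,284.28 annually
Windstorm insurance: $566.28 annually
Homeowner's insurance: $2,241.00 annually
Total per year = $1,953.84 + $6,284.28 + $566.28 + $2,241.00 = $11,045.40
Monthly = $11,045.40 ÷ 12 = $920.45
Cushion = 1 × $920.45 = $920.45

$920.45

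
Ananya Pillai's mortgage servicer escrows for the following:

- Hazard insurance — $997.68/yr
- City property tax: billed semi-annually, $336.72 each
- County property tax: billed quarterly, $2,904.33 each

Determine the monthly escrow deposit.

$1,107.37

Hazard insurance: $997.68 per year
City property tax: $336.72 × 2 = $673.44 per year
County property tax: $2,904.33 × 4 = $11,617.32 per year
Total per year = $997.68 + $673.44 + $11,617.32 = $13,288.44
Base monthly escrow = $13,288.44 / 12 = $1,107.37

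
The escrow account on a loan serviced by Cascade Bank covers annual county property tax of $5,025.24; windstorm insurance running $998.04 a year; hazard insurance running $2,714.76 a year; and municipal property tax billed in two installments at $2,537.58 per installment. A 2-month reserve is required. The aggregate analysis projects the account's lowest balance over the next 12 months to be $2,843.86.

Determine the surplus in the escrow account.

$541.66

County property tax — $5,025.24 per year
Windstorm insurance — $998.04 per year
Hazard insurance — $2,714.76 per year
Municipal property tax — $2,537.58 × 2 = $5,075.16 per year
Total annual escrow = $13,813.20
Monthly = $13,813.20 / 12 = $1,151.10
Required reserve = 2 × $1,151.10 = $2,302.20
Excess over cushion: $2,843.86 − $2,302.20 = $541.66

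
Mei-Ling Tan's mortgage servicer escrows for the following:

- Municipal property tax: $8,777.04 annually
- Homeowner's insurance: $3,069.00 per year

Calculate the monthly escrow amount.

Municipal property tax — $8,777.04 annually
Homeowner's insurance — $3,069.00 annually
Combined annual = $11,846.04
Monthly = $11,846.04 / 12 = $987.17

$987.17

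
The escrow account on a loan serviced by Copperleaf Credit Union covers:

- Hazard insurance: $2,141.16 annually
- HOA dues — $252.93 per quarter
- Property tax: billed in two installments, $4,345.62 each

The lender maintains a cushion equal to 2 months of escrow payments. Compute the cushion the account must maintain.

Hazard insurance = $2,141.16/yr
HOA dues = $252.93 × 4 = $1,011.72/yr
Property tax = $4,345.62 × 2 = $8,691.24/yr
Total annual escrow = $11,844.12
Monthly escrow = $11,844.12 / 12 = $987.01
Reserve = 2 × $987.01 = $1,974.02

$1,974.02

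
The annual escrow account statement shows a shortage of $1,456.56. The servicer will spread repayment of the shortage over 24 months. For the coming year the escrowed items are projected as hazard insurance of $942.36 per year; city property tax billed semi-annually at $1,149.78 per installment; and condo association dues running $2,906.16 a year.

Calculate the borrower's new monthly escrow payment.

Hazard insurance: $942.36 per year
City property tax: $1,149.78 × 2 = $2,299.56 per year
Condo association dues: $2,906.16 per year
Annual escrow total = $6,148.08
Per month = $6,148.08 ÷ 12 = $512.34
Shortage per month = $1,456.56 ÷ 24 = $60.69
Adjusted monthly = $512.34 + $60.69 = $573.03

$573.03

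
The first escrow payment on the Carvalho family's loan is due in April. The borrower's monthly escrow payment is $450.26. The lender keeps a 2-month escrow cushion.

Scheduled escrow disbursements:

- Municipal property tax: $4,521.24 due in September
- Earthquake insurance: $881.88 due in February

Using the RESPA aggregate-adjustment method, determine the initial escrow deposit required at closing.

Cushion = 2 × $450.26 = $900.52
Trial balance (start $0, +$450.26 each month, − disbursements):
  Apr: +$450.26 → $450.26
  May: +$450.26 → $900.52
  Jun: +$450.26 → $1,350.78
  Jul: +$450.26 → $1,801.04
  Aug: +$450.26 → $2,251.30
  Sep: +$450.26 − $4,521.24 → -$1,819.68
  Oct: +$450.26 → -$1,369.42
  Nov: +$450.26 → -$919.16
  Dec: +$450.26 → -$468.90
  Jan: +$450.26 → -$18.64
  Feb: +$450.26 − $881.88 → -$450.26
  Mar: +$450.26 → $0.00
Lowest trial balance = -$1,819.68 (Sep)
Initial deposit = cushion − low point = $900.52 − (-$1,819.68) = $2,720.20

$2,720.20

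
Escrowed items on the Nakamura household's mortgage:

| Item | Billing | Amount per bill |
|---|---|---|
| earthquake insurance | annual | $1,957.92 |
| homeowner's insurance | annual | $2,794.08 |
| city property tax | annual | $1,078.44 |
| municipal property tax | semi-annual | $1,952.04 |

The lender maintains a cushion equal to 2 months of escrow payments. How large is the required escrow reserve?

Earthquake insurance — $1,957.92/yr
Homeowner's insurance — $2,794.08/yr
City property tax — $1,078.44/yr
Municipal property tax — $1,952.04 × 2 = $3,904.08/yr
Annual escrow total = $1,957.92 + $2,794.08 + $1,078.44 + $3,904.08 = $9,734.52
Per month = $9,734.52 / 12 = $811.21
Reserve = 2 × $811.21 = $1,622.42

$1,622.42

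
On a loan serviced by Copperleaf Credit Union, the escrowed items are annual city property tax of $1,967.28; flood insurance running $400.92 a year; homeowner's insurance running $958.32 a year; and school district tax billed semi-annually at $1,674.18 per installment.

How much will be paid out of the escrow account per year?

$6,674.88

City property tax: $1,967.28/yr
Flood insurance: $400.92/yr
Homeowner's insurance: $958.32/yr
School district tax: $1,674.18 × 2 = $3,348.36/yr
Annual escrow total = $1,967.28 + $400.92 + $958.32 + $3,348.36 = $6,674.88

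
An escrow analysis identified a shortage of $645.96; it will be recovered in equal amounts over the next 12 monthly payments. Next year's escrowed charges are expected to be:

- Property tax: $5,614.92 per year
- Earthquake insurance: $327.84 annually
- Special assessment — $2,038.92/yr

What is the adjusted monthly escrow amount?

Property tax = $5,614.92
Earthquake insurance = $327.84
Special assessment = $2,038.92
Annual escrow total = $5,614.92 + $327.84 + $2,038.92 = $7,981.68
Monthly escrow = $7,981.68 / 12 = $665.14
Shortage spread = $645.96 ÷ 12 = $53.83/mo
New monthly escrow = $665.14 + $53.83 = $718.97

$718.97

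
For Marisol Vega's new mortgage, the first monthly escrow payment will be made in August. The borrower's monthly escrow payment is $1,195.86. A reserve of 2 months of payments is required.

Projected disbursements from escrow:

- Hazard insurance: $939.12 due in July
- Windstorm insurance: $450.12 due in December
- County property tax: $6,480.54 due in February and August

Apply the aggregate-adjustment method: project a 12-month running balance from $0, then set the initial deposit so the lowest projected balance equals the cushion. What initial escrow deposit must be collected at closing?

$7,676.40

Cushion = 2 × $1,195.86 = $2,391.72
Trial balance (start $0, +$1,195.86 each month, − disbursements):
  Aug: +$1,195.86 − $6,480.54 → -$5,284.68
  Sep: +$1,195.86 → -$4,088.82
  Oct: +$1,195.86 → -$2,892.96
  Nov: +$1,195.86 → -$1,697.10
  Dec: +$1,195.86 − $450.12 → -$951.36
  Jan: +$1,195.86 → $244.50
  Feb: +$1,195.86 − $6,480.54 → -$5,040.18
  Mar: +$1,195.86 → -$3,844.32
  Apr: +$1,195.86 → -$2,648.46
  May: +$1,195.86 → -$1,452.60
  Jun: +$1,195.86 → -$256.74
  Jul: +$1,195.86 − $939.12 → $0.00
Lowest trial balance = -$5,284.68 (Aug)
Initial deposit = cushion − low point = $2,391.72 − (-$5,284.68) = $7,676.40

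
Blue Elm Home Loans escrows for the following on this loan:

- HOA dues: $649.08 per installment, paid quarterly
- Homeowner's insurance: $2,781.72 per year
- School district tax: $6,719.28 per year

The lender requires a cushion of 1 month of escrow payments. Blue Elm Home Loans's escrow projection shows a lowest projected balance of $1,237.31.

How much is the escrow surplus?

HOA dues — $649.08 × 4 = $2,596.32/yr
Homeowner's insurance — $2,781.72/yr
School district tax — $6,719.28/yr
Total per year = $2,596.32 + $2,781.72 + $6,719.28 = $12,097.32
Monthly escrow = $12,097.32 / 12 = $1,008.11
Required cushion = 1 × $1,008.11 = $1,008.11
Surplus = $1,237.31 − $1,008.11 = $229.20

$229.20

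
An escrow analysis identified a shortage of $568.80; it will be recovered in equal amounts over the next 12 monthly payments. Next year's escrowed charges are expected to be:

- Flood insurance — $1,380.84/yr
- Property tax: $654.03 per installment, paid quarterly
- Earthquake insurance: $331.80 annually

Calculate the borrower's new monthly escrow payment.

$408.13

Flood insurance = $1,380.84
Property tax = $654.03 × 4 = $2,616.12
Earthquake insurance = $331.80
Combined annual = $4,328.76
Monthly = $4,328.76 ÷ 12 = $360.73
Shortage spread = $568.80 ÷ 12 = $47.40/mo
Adjusted monthly = $360.73 + $47.40 = $408.13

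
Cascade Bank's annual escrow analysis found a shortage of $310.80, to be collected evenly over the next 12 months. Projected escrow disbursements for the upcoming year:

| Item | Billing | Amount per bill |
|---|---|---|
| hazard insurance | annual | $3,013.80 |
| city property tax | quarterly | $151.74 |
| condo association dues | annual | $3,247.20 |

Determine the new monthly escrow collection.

Hazard insurance: $3,013.80
City property tax: $151.74 × 4 = $606.96
Condo association dues: $3,247.20
Total per year = $6,867.96
Per month = $6,867.96 ÷ 12 = $572.33
Shortage spread = $310.80 / 12 = $25.90/mo
Adjusted monthly = $572.33 + $25.90 = $598.23

$598.23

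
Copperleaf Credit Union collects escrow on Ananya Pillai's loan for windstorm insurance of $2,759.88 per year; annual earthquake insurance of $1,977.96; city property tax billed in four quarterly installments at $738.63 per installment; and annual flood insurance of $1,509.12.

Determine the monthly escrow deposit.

$766.79

Windstorm insurance: $2,759.88 per year
Earthquake insurance: $1,977.96 per year
City property tax: $738.63 × 4 = $2,954.52 per year
Flood insurance: $1,509.12 per year
Combined annual = $9,201.48
Monthly = $9,201.48 ÷ 12 = $766.79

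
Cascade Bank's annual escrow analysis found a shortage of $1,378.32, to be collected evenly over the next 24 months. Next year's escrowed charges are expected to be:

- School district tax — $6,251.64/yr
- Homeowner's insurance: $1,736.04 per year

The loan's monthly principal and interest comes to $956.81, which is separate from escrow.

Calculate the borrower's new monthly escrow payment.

$723.07

School district tax: $6,251.64 annually
Homeowner's insurance: $1,736.04 annually
Total annual escrow = $6,251.64 + $1,736.04 = $7,987.68
Monthly = $7,987.68 ÷ 12 = $665.64
Shortage spread = $1,378.32 ÷ 24 = $57.43/mo
New monthly escrow = $665.64 + $57.43 = $723.07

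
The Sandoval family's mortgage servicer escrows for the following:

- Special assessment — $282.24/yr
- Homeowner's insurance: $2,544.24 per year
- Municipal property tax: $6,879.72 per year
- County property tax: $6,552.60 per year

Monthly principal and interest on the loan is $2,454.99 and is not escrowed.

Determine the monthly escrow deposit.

$1,354.90

Special assessment — $282.24 per year
Homeowner's insurance — $2,544.24 per year
Municipal property tax — $6,879.72 per year
County property tax — $6,552.60 per year
Total annual escrow = $282.24 + $2,544.24 + $6,879.72 + $6,552.60 = $16,258.80
Monthly = $16,258.80 / 12 = $1,354.90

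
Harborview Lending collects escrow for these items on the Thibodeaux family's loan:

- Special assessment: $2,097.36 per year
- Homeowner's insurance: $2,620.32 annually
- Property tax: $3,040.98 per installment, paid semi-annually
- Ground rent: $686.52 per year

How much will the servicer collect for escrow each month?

Special assessment — $2,097.36 annually
Homeowner's insurance — $2,620.32 annually
Property tax — $3,040.98 × 2 = $6,081.96 annually
Ground rent — $686.52 annually
Combined annual = $2,097.36 + $2,620.32 + $6,081.96 + $686.52 = $11,486.16
Per month = $11,486.16 / 12 = $957.18

$957.18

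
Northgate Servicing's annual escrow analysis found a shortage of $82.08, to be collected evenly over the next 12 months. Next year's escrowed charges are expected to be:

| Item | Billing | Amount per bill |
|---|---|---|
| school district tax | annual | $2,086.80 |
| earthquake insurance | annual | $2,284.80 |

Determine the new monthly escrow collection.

$371.14

School district tax = $2,086.80/yr
Earthquake insurance = $2,284.80/yr
Total per year = $2,086.80 + $2,284.80 = $4,371.60
Monthly escrow = $4,371.60 / 12 = $364.30
Monthly shortage recovery: $82.08 ÷ 12 = $6.84
Adjusted monthly = $364.30 + $6.84 = $371.14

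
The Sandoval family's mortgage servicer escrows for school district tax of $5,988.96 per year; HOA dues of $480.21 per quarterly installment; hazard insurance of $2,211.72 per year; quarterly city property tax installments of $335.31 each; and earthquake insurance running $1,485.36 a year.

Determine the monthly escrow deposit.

$1,079.01

School district tax = $5,988.96 annually
HOA dues = $480.21 × 4 = $1,920.84 annually
Hazard insurance = $2,211.72 annually
City property tax = $335.31 × 4 = $1,341.24 annually
Earthquake insurance = $1,485.36 annually
Total per year = $12,948.12
Per month = $12,948.12 ÷ 12 = $1,079.01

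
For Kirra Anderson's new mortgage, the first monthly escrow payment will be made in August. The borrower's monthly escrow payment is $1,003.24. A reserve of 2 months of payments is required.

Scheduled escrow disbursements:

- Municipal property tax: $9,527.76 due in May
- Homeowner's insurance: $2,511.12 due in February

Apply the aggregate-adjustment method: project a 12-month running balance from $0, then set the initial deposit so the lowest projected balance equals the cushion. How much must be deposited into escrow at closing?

Cushion = 2 × $1,003.24 = $2,006.48
Trial balance (start $0, +$1,003.24 each month, − disbursements):
  Aug: +$1,003.24 → $1,003.24
  Sep: +$1,003.24 → $2,006.48
  Oct: +$1,003.24 → $3,009.72
  Nov: +$1,003.24 → $4,012.96
  Dec: +$1,003.24 → $5,016.20
  Jan: +$1,003.24 → $6,019.44
  Feb: +$1,003.24 − $2,511.12 → $4,511.56
  Mar: +$1,003.24 → $5,514.80
  Apr: +$1,003.24 → $6,518.04
  May: +$1,003.24 − $9,527.76 → -$2,006.48
  Jun: +$1,003.24 → -$1,003.24
  Jul: +$1,003.24 → $0.00
Lowest trial balance = -$2,006.48 (May)
Initial deposit = cushion − low point = $2,006.48 − (-$2,006.48) = $4,012.96

$4,012.96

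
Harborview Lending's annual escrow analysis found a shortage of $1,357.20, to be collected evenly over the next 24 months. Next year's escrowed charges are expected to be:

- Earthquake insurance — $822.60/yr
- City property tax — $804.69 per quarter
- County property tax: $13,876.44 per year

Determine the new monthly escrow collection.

Earthquake insurance — $822.60/yr
City property tax — $804.69 × 4 = $3,218.76/yr
County property tax — $13,876.44/yr
Yearly total = $17,917.80
Monthly = $17,917.80 / 12 = $1,493.15
Shortage spread = $1,357.20 / 24 = $56.55/mo
New monthly escrow = $1,493.15 + $56.55 = $1,549.70

$1,549.70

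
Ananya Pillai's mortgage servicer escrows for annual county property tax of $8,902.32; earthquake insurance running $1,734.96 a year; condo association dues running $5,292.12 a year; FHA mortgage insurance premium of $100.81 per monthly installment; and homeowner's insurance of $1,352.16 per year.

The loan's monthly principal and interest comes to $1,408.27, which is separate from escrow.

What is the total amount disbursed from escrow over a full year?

$18,491.28

County property tax: $8,902.32 per year
Earthquake insurance: $1,734.96 per year
Condo association dues: $5,292.12 per year
FHA mortgage insurance premium: $100.81 × 12 = $1,209.72 per year
Homeowner's insurance: $1,352.16 per year
Annual escrow total = $8,902.32 + $1,734.96 + $5,292.12 + $1,209.72 + $1,352.16 = $18,491.28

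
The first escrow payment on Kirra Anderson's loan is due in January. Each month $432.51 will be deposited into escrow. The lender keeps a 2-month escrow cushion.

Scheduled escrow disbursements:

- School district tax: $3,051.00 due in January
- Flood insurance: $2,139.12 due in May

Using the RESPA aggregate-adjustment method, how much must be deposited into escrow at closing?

$3,892.59

Cushion = 2 × $432.51 = $865.02
Trial balance (start $0, +$432.51 each month, − disbursements):
  Jan: +$432.51 − $3,051.00 → -$2,618.49
  Feb: +$432.51 → -$2,185.98
  Mar: +$432.51 → -$1,753.47
  Apr: +$432.51 → -$1,320.96
  May: +$432.51 − $2,139.12 → -$3,027.57
  Jun: +$432.51 → -$2,595.06
  Jul: +$432.51 → -$2,162.55
  Aug: +$432.51 → -$1,730.04
  Sep: +$432.51 → -$1,297.53
  Oct: +$432.51 → -$865.02
  Nov: +$432.51 → -$432.51
  Dec: +$432.51 → $0.00
Lowest trial balance = -$3,027.57 (May)
Initial deposit = cushion − low point = $865.02 − (-$3,027.57) = $3,892.59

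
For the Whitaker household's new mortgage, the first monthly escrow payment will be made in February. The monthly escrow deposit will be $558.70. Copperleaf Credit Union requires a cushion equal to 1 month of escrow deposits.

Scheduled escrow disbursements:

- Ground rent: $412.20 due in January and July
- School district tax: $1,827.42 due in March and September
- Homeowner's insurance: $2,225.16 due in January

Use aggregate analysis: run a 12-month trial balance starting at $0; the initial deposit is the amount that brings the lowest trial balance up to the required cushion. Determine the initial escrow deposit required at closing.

$1,268.72

Cushion = 1 × $558.70 = $558.70
Trial balance (start $0, +$558.70 each month, − disbursements):
  Feb: +$558.70 → $558.70
  Mar: +$558.70 − $1,827.42 → -$710.02
  Apr: +$558.70 → -$151.32
  May: +$558.70 → $407.38
  Jun: +$558.70 → $966.08
  Jul: +$558.70 − $412.20 → $1,112.58
  Aug: +$558.70 → $1,671.28
  Sep: +$558.70 − $1,827.42 → $402.56
  Oct: +$558.70 → $961.26
  Nov: +$558.70 → $1,519.96
  Dec: +$558.70 → $2,078.66
  Jan: +$558.70 − $2,637.36 → $0.00
Lowest trial balance = -$710.02 (Mar)
Initial deposit = cushion − low point = $558.70 − (-$710.02) = $1,268.72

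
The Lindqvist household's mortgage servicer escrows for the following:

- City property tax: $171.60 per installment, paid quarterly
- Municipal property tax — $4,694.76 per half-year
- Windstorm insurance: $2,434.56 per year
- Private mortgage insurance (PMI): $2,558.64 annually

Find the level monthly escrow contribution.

City property tax = $171.60 × 4 = $686.40/yr
Municipal property tax = $4,694.76 × 2 = $9,389.52/yr
Windstorm insurance = $2,434.56/yr
Private mortgage insurance (PMI) = $2,558.64/yr
Total annual escrow = $15,069.12
Per month = $15,069.12 / 12 = $1,255.76

$1,255.76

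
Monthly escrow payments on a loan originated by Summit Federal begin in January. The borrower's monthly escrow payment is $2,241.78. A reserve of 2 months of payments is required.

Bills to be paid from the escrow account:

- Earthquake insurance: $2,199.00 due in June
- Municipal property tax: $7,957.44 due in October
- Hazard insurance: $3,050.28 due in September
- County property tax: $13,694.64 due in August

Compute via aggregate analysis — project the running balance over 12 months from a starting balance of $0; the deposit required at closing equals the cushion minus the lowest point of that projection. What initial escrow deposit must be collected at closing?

Cushion = 2 × $2,241.78 = $4,483.56
Trial balance (start $0, +$2,241.78 each month, − disbursements):
  Jan: +$2,241.78 → $2,241.78
  Feb: +$2,241.78 → $4,483.56
  Mar: +$2,241.78 → $6,725.34
  Apr: +$2,241.78 → $8,967.12
  May: +$2,241.78 → $11,208.90
  Jun: +$2,241.78 − $2,199.00 → $11,251.68
  Jul: +$2,241.78 → $13,493.46
  Aug: +$2,241.78 − $13,694.64 → $2,040.60
  Sep: +$2,241.78 − $3,050.28 → $1,232.10
  Oct: +$2,241.78 − $7,957.44 → -$4,483.56
  Nov: +$2,241.78 → -$2,241.78
  Dec: +$2,241.78 → $0.00
Lowest trial balance = -$4,483.56 (Oct)
Initial deposit = cushion − low point = $4,483.56 − (-$4,483.56) = $8,967.12

$8,967.12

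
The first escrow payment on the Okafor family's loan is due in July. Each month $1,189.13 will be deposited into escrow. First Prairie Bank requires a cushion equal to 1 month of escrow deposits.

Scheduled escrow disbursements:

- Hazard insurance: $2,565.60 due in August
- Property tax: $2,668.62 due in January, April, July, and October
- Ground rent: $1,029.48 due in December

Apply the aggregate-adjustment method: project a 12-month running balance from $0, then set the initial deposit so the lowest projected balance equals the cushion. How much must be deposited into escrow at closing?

Cushion = 1 × $1,189.13 = $1,189.13
Trial balance (start $0, +$1,189.13 each month, − disbursements):
  Jul: +$1,189.13 − $2,668.62 → -$1,479.49
  Aug: +$1,189.13 − $2,565.60 → -$2,855.96
  Sep: +$1,189.13 → -$1,666.83
  Oct: +$1,189.13 − $2,668.62 → -$3,146.32
  Nov: +$1,189.13 → -$1,957.19
  Dec: +$1,189.13 − $1,029.48 → -$1,797.54
  Jan: +$1,189.13 − $2,668.62 → -$3,277.03
  Feb: +$1,189.13 → -$2,087.90
  Mar: +$1,189.13 → -$898.77
  Apr: +$1,189.13 − $2,668.62 → -$2,378.26
  May: +$1,189.13 → -$1,189.13
  Jun: +$1,189.13 → $0.00
Lowest trial balance = -$3,277.03 (Jan)
Initial deposit = cushion − low point = $1,189.13 − (-$3,277.03) = $4,466.16

$4,466.16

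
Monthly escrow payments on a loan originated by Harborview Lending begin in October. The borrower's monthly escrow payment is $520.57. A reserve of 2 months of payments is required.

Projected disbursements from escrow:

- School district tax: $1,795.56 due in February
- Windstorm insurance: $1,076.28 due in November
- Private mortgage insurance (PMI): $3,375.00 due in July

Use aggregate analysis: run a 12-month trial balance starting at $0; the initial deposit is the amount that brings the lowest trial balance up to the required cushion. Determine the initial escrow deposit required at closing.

$2,082.28

Cushion = 2 × $520.57 = $1,041.14
Trial balance (start $0, +$520.57 each month, − disbursements):
  Oct: +$520.57 → $520.57
  Nov: +$520.57 − $1,076.28 → -$35.14
  Dec: +$520.57 → $485.43
  Jan: +$520.57 → $1,006.00
  Feb: +$520.57 − $1,795.56 → -$268.99
  Mar: +$520.57 → $251.58
  Apr: +$520.57 → $772.15
  May: +$520.57 → $1,292.72
  Jun: +$520.57 → $1,813.29
  Jul: +$520.57 − $3,375.00 → -$1,041.14
  Aug: +$520.57 → -$520.57
  Sep: +$520.57 → $0.00
Lowest trial balance = -$1,041.14 (Jul)
Initial deposit = cushion − low point = $1,041.14 − (-$1,041.14) = $2,082.28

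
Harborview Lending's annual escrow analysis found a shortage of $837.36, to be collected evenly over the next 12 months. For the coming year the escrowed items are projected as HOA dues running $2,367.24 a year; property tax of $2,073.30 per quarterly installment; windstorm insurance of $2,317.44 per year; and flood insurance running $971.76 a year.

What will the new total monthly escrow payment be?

$1,232.25

HOA dues — $2,367.24/yr
Property tax — $2,073.30 × 4 = $8,293.20/yr
Windstorm insurance — $2,317.44/yr
Flood insurance — $971.76/yr
Combined annual = $13,949.64
Monthly escrow = $13,949.64 ÷ 12 = $1,162.47
Shortage spread = $837.36 / 12 = $69.78/mo
New monthly escrow = $1,162.47 + $69.78 = $1,232.25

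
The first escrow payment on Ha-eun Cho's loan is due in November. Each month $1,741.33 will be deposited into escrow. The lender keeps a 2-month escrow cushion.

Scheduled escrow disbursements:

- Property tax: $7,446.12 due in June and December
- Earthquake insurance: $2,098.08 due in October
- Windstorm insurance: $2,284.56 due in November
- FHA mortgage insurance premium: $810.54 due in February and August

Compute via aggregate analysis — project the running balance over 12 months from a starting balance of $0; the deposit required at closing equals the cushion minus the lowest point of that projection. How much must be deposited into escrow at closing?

Cushion = 2 × $1,741.33 = $3,482.66
Trial balance (start $0, +$1,741.33 each month, − disbursements):
  Nov: +$1,741.33 − $2,284.56 → -$543.23
  Dec: +$1,741.33 − $7,446.12 → -$6,248.02
  Jan: +$1,741.33 → -$4,506.69
  Feb: +$1,741.33 − $810.54 → -$3,575.90
  Mar: +$1,741.33 → -$1,834.57
  Apr: +$1,741.33 → -$93.24
  May: +$1,741.33 → $1,648.09
  Jun: +$1,741.33 − $7,446.12 → -$4,056.70
  Jul: +$1,741.33 → -$2,315.37
  Aug: +$1,741.33 − $810.54 → -$1,384.58
  Sep: +$1,741.33 → $356.75
  Oct: +$1,741.33 − $2,098.08 → $0.00
Lowest trial balance = -$6,248.02 (Dec)
Initial deposit = cushion − low point = $3,482.66 − (-$6,248.02) = $9,730.68

$9,730.68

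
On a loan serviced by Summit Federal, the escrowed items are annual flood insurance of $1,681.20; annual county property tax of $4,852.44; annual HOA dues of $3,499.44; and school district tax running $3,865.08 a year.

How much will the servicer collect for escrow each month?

Flood insurance = $1,681.20
County property tax = $4,852.44
HOA dues = $3,499.44
School district tax = $3,865.08
Annual escrow total = $1,681.20 + $4,852.44 + $3,499.44 + $3,865.08 = $13,898.16
Per month = $13,898.16 ÷ 12 = $1,158.18

$1,158.18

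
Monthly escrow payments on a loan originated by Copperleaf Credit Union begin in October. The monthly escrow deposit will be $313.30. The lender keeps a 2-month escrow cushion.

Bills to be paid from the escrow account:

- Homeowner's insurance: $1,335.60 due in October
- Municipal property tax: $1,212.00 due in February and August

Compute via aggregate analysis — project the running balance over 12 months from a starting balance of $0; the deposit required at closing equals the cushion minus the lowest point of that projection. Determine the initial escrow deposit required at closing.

$1,648.90

Cushion = 2 × $313.30 = $626.60
Trial balance (start $0, +$313.30 each month, − disbursements):
  Oct: +$313.30 − $1,335.60 → -$1,022.30
  Nov: +$313.30 → -$709.00
  Dec: +$313.30 → -$395.70
  Jan: +$313.30 → -$82.40
  Feb: +$313.30 − $1,212.00 → -$981.10
  Mar: +$313.30 → -$667.80
  Apr: +$313.30 → -$354.50
  May: +$313.30 → -$41.20
  Jun: +$313.30 → $272.10
  Jul: +$313.30 → $585.40
  Aug: +$313.30 − $1,212.00 → -$313.30
  Sep: +$313.30 → $0.00
Lowest trial balance = -$1,022.30 (Oct)
Initial deposit = cushion − low point = $626.60 − (-$1,022.30) = $1,648.90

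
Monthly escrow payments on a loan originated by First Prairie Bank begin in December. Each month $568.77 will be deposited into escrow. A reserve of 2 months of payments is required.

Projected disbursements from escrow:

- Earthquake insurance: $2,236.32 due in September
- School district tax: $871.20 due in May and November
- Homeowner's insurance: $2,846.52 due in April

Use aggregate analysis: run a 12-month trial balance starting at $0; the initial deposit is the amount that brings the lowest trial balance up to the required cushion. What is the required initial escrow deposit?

$1,442.64

Cushion = 2 × $568.77 = $1,137.54
Trial balance (start $0, +$568.77 each month, − disbursements):
  Dec: +$568.77 → $568.77
  Jan: +$568.77 → $1,137.54
  Feb: +$568.77 → $1,706.31
  Mar: +$568.77 → $2,275.08
  Apr: +$568.77 − $2,846.52 → -$2.67
  May: +$568.77 − $871.20 → -$305.10
  Jun: +$568.77 → $263.67
  Jul: +$568.77 → $832.44
  Aug: +$568.77 → $1,401.21
  Sep: +$568.77 − $2,236.32 → -$266.34
  Oct: +$568.77 → $302.43
  Nov: +$568.77 − $871.20 → $0.00
Lowest trial balance = -$305.10 (May)
Initial deposit = cushion − low point = $1,137.54 − (-$305.10) = $1,442.64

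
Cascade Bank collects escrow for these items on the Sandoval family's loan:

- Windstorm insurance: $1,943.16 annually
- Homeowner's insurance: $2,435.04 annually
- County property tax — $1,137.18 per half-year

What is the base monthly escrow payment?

$554.38

Windstorm insurance — $1,943.16
Homeowner's insurance — $2,435.04
County property tax — $1,137.18 × 2 = $2,274.36
Combined annual = $6,652.56
Per month = $6,652.56 / 12 = $554.38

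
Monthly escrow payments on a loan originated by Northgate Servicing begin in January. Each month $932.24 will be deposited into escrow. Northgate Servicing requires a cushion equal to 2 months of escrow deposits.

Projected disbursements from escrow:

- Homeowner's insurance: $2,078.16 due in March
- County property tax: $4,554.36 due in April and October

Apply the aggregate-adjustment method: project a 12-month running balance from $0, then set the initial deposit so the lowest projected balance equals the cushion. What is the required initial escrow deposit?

Cushion = 2 × $932.24 = $1,864.48
Trial balance (start $0, +$932.24 each month, − disbursements):
  Jan: +$932.24 → $932.24
  Feb: +$932.24 → $1,864.48
  Mar: +$932.24 − $2,078.16 → $718.56
  Apr: +$932.24 − $4,554.36 → -$2,903.56
  May: +$932.24 → -$1,971.32
  Jun: +$932.24 → -$1,039.08
  Jul: +$932.24 → -$106.84
  Aug: +$932.24 → $825.40
  Sep: +$932.24 → $1,757.64
  Oct: +$932.24 − $4,554.36 → -$1,864.48
  Nov: +$932.24 → -$932.24
  Dec: +$932.24 → $0.00
Lowest trial balance = -$2,903.56 (Apr)
Initial deposit = cushion − low point = $1,864.48 − (-$2,903.56) = $4,768.04

$4,768.04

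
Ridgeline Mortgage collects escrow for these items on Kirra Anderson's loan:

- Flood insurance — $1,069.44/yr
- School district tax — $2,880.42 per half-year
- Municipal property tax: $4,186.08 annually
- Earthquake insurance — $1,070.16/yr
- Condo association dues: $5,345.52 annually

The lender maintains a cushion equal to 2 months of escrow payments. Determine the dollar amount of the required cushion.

Flood insurance: $1,069.44/yr
School district tax: $2,880.42 × 2 = $5,760.84/yr
Municipal property tax: $4,186.08/yr
Earthquake insurance: $1,070.16/yr
Condo association dues: $5,345.52/yr
Total per year = $17,432.04
Monthly escrow = $17,432.04 / 12 = $1,452.67
Reserve = 2 × $1,452.67 = $2,905.34

$2,905.34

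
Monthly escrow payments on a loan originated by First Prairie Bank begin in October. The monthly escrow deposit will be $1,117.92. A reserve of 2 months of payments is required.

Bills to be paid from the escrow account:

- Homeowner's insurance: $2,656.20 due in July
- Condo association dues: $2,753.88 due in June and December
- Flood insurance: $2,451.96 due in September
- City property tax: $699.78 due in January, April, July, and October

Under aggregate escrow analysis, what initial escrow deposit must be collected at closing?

Cushion = 2 × $1,117.92 = $2,235.84
Trial balance (start $0, +$1,117.92 each month, − disbursements):
  Oct: +$1,117.92 − $699.78 → $418.14
  Nov: +$1,117.92 → $1,536.06
  Dec: +$1,117.92 − $2,753.88 → -$99.90
  Jan: +$1,117.92 − $699.78 → $318.24
  Feb: +$1,117.92 → $1,436.16
  Mar: +$1,117.92 → $2,554.08
  Apr: +$1,117.92 − $699.78 → $2,972.22
  May: +$1,117.92 → $4,090.14
  Jun: +$1,117.92 − $2,753.88 → $2,454.18
  Jul: +$1,117.92 − $3,355.98 → $216.12
  Aug: +$1,117.92 → $1,334.04
  Sep: +$1,117.92 − $2,451.96 → $0.00
Lowest trial balance = -$99.90 (Dec)
Initial deposit = cushion − low point = $2,235.84 − (-$99.90) = $2,335.74

$2,335.74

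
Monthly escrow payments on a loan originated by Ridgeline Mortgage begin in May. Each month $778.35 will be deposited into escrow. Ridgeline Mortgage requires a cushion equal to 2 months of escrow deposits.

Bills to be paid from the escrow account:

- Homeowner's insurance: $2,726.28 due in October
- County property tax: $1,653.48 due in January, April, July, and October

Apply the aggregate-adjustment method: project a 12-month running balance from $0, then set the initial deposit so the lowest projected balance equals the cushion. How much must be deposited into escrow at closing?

Cushion = 2 × $778.35 = $1,556.70
Trial balance (start $0, +$778.35 each month, − disbursements):
  May: +$778.35 → $778.35
  Jun: +$778.35 → $1,556.70
  Jul: +$778.35 − $1,653.48 → $681.57
  Aug: +$778.35 → $1,459.92
  Sep: +$778.35 → $2,238.27
  Oct: +$778.35 − $4,379.76 → -$1,363.14
  Nov: +$778.35 → -$584.79
  Dec: +$778.35 → $193.56
  Jan: +$778.35 − $1,653.48 → -$681.57
  Feb: +$778.35 → $96.78
  Mar: +$778.35 → $875.13
  Apr: +$778.35 − $1,653.48 → $0.00
Lowest trial balance = -$1,363.14 (Oct)
Initial deposit = cushion − low point = $1,556.70 − (-$1,363.14) = $2,919.84

$2,919.84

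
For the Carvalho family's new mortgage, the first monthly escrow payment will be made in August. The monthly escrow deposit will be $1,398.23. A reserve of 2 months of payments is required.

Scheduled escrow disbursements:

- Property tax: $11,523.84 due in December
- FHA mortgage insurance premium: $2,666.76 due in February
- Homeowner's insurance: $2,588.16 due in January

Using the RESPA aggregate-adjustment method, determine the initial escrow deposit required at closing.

Cushion = 2 × $1,398.23 = $2,796.46
Trial balance (start $0, +$1,398.23 each month, − disbursements):
  Aug: +$1,398.23 → $1,398.23
  Sep: +$1,398.23 → $2,796.46
  Oct: +$1,398.23 → $4,194.69
  Nov: +$1,398.23 → $5,592.92
  Dec: +$1,398.23 − $11,523.84 → -$4,532.69
  Jan: +$1,398.23 − $2,588.16 → -$5,722.62
  Feb: +$1,398.23 − $2,666.76 → -$6,991.15
  Mar: +$1,398.23 → -$5,592.92
  Apr: +$1,398.23 → -$4,194.69
  May: +$1,398.23 → -$2,796.46
  Jun: +$1,398.23 → -$1,398.23
  Jul: +$1,398.23 → $0.00
Lowest trial balance = -$6,991.15 (Feb)
Initial deposit = cushion − low point = $2,796.46 − (-$6,991.15) = $9,787.61

$9,787.61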